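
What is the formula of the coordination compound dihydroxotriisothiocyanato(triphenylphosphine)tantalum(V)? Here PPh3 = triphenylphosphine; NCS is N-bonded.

[Ta(NCS)3(OH)2(PPh3)]

Ligands: 1 triphenylphosphine (PPh3, neutral), 3 isothiocyanato (NCS, -1), 2 hydroxo (OH, -1). Ligand charge sum = -5.
With Ta in oxidation state +5, the complex ion is [Ta...].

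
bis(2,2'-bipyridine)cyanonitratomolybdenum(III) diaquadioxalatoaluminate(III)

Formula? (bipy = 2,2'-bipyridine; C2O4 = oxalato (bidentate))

[Mo(bipy)2(CN)(NO3)][Al(C2O4)2(H2O)2]

Cation [Mo…]: ligand charges -2, Mo(III) ⇒ ion charge 1+.
Anion [Al…]: ligand charges -4, Al(III) ⇒ ion charge 1−.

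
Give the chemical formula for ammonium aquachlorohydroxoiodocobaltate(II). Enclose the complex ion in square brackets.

NH4[CoCl(H2O)I(OH)]

Ligands: 1 hydroxo (OH, -1), 1 iodo (I, -1), 1 chloro (Cl, -1), 1 aqua (H2O, neutral). Ligand charge sum = -3.
With Co in oxidation state +2, the complex ion is [Co...]^1−.
Charge balance with ammonium (+1) requires 1 complex ion per 1 ammonium.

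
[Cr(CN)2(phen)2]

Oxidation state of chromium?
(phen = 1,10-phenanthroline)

+2

No counter-ion: the bracketed complex is neutral.
Ligand charges: 2×CN = -2; 2×phen neutral; sum -2.
Cr + (-2) = 0 ⇒ Cr is +2.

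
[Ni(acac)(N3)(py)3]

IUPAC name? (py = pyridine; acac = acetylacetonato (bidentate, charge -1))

There is no counter-ion, so the complex is neutral overall.
Ligand charges: 3×pyridine (neutral), 1×azido (-1 each), 1×acetylacetonato (-1 each); total -2. So Ni + (-2) = 0, giving Ni = +2.
Ligands are named alphabetically: acetylacetonato before azido before pyridine.

(acetylacetonato)azidotris(pyridine)nickel(II)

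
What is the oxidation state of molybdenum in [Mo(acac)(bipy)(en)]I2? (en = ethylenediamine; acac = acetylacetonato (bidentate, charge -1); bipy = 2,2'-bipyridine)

2 iodide outside the brackets (-1 each) → the complex ion is 2+.
Ligand charges: 1×en neutral; 1×acac = -1; 1×bipy neutral; sum -1.
Mo + (-1) = 2+ ⇒ Mo is +3.

+3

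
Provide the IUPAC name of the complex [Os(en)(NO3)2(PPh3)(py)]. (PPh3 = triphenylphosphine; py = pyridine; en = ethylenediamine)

(ethylenediamine)dinitrato(pyridine)(triphenylphosphine)osmium(II)

There is no counter-ion, so the complex is neutral overall.
Ligand charges: 1×triphenylphosphine (neutral), 2×nitrato (-1 each), 1×pyridine (neutral), 1×ethylenediamine (neutral); total -2. So Os + (-2) = 0, giving Os = +2.
Ligands are named alphabetically: ethylenediamine before nitrato before pyridine before triphenylphosphine.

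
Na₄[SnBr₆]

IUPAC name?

The 4 sodium counter-ions carry a total charge of +4, so each complex ion is 4−.
Ligand charges: 6×bromo (-1 each); total -6. So Sn + (-6) = 4−, giving Sn = +2.
The complex ion is anionic, so tin takes the -ate form stannate(II).

sodium hexabromostannate(II)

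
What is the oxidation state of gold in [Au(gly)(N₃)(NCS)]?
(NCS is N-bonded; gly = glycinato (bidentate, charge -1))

No counter-ion: the bracketed complex is neutral.
Ligand charges: 1×NCS = -1; 1×N3 = -1; 1×gly = -1; sum -3.
Au + (-3) = 0 ⇒ Au is +3.

+3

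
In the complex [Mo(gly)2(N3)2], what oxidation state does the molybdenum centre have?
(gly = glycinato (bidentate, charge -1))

No counter-ion: the bracketed complex is neutral.
Ligand charges: 2×N3 = -2; 2×gly = -2; sum -4.
Mo + (-4) = 0 ⇒ Mo is +4.

+4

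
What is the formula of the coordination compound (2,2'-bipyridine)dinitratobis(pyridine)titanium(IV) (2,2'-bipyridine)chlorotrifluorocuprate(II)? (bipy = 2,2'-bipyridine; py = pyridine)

[Ti(bipy)(NO3)2(py)2][Cu(bipy)ClF3]

Cation [Ti…]: ligand charges -2, Ti(IV) ⇒ ion charge 2+.
Anion [Cu…]: ligand charges -4, Cu(II) ⇒ ion charge 2−.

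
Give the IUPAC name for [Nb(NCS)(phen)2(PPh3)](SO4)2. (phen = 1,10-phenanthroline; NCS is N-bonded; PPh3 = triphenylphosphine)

isothiocyanatobis(1,10-phenanthroline)(triphenylphosphine)niobium(V) sulfate

The 2 sulfate counter-ions carry a total charge of -4, so each complex ion is 4+.
Ligand charges: 2×1,10-phenanthroline (neutral), 1×isothiocyanato (-1 each), 1×triphenylphosphine (neutral); total -1. So Nb + (-1) = 4+, giving Nb = +5.
Ligands are named alphabetically: isothiocyanato before phenanthroline before triphenylphosphine.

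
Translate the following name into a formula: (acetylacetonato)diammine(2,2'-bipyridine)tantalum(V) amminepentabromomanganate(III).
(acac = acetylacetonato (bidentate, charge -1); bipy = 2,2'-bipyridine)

Cation [Ta…]: ligand charges -1, Ta(V) ⇒ ion charge 4+.
Anion [Mn…]: ligand charges -5, Mn(III) ⇒ ion charge 2−.

[Ta(acac)(bipy)(NH3)2][MnBr5(NH3)]2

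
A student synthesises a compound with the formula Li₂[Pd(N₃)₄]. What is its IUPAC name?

lithium tetraazidopalladate(II)

The 2 lithium counter-ions carry a total charge of +2, so each complex ion is 2−.
Ligand charges: 4×azido (-1 each); total -4. So Pd + (-4) = 2−, giving Pd = +2.
The complex ion is anionic, so palladium takes the -ate form palladate(II).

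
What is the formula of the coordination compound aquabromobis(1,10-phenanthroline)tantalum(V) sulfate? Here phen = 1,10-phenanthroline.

[TaBr(H2O)(phen)2](SO4)2

Ligands: 2 1,10-phenanthroline (phen, neutral), 1 aqua (H2O, neutral), 1 bromo (Br, -1). Ligand charge sum = -1.
Charge balance with sulfate (-2) requires 1 complex ion per 2 sulfate.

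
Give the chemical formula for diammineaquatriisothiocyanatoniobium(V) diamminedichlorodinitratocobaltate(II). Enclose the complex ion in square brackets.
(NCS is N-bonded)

Cation [Nb…]: ligand charges -3, Nb(V) ⇒ ion charge 2+.
Anion [Co…]: ligand charges -4, Co(II) ⇒ ion charge 2−.

[Nb(H2O)(NCS)3(NH3)2][CoCl2(NH3)2(NO3)2]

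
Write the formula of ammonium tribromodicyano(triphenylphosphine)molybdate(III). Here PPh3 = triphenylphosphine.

(NH4)2[MoBr3(CN)2(PPh3)]

Ligands: 1 triphenylphosphine (PPh3, neutral), 3 bromo (Br, -1), 2 cyano (CN, -1). Ligand charge sum = -5.
With Mo in oxidation state +3, the complex ion is [Mo...]^2−.
Charge balance with ammonium (+1) requires 1 complex ion per 2 ammonium.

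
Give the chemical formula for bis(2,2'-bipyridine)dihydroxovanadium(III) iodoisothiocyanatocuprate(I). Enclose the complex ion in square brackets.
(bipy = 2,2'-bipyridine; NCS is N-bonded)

[V(bipy)2(OH)2][CuI(NCS)]

Cation [V…]: ligand charges -2, V(III) ⇒ ion charge 1+.
Anion [Cu…]: ligand charges -2, Cu(I) ⇒ ion charge 1−.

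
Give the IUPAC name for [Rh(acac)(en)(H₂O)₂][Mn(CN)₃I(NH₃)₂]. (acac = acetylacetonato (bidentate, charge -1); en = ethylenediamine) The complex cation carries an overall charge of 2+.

(acetylacetonato)diaqua(ethylenediamine)rhodium(III) diamminetricyanoiodomanganate(II)

Both ions are complex: the cation is named first with the plain metal name, the anion second with the -ate form; each ion's ligands are alphabetised independently.
The complex cation is given as 2+; its ligand charges sum to -1, so Rh = +3.
A 1:1 salt means the anion carries the equal and opposite charge, 2−.
Anion: ligand charges sum to -4; for the ion to be 2−, Mn = +2.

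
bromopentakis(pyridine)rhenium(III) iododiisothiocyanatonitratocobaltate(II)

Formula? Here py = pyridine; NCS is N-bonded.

Cation [Re…]: ligand charges -1, Re(III) ⇒ ion charge 2+.
Anion [Co…]: ligand charges -4, Co(II) ⇒ ion charge 2−.
One 2+ cation balances one 2− anion.

[ReBr(py)5][CoI(NCS)2(NO3)]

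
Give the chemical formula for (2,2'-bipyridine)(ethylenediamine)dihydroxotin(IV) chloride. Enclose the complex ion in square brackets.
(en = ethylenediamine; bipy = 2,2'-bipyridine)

Ligands: 1 ethylenediamine (en, neutral), 1 2,2'-bipyridine (bipy, neutral), 2 hydroxo (OH, -1). Ligand charge sum = -2.
With Sn in oxidation state +4, the complex ion is [Sn...]^2+.
Charge balance with chloride (-1) requires 1 complex ion per 2 chloride.

[Sn(bipy)(en)(OH)2]Cl2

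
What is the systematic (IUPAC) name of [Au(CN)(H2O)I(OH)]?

There is no counter-ion, so the complex is neutral overall.
Ligand charges: 1×aqua (neutral), 1×cyano (-1 each), 1×hydroxo (-1 each), 1×iodo (-1 each); total -3. So Au + (-3) = 0, giving Au = +3.
Ligands are named alphabetically: aqua before cyano before hydroxo before iodo.

aquacyanohydroxoiodogold(III)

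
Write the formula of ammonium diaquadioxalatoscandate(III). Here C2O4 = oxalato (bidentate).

Ligands: 2 aqua (H2O, neutral), 2 oxalato (C2O4, -2). Ligand charge sum = -4.
Charge balance with ammonium (+1) requires 1 complex ion per 1 ammonium.

NH4[Sc(C2O4)2(H2O)2]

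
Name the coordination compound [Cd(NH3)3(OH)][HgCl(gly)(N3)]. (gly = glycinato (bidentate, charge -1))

Cadmium is always +2 in its complexes; the cation's ligand charges sum to -1, so the complex cation is 1+.
A 1:1 salt means the anion carries the equal and opposite charge, 1−.
Anion: ligand charges sum to -3; for the ion to be 1−, Hg = +2.

triamminehydroxocadmium(II) azidochloro(glycinato)mercurate(II)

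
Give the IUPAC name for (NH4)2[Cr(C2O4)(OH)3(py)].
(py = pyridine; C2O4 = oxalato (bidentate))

The 2 ammonium counter-ions carry a total charge of +2, so each complex ion is 2−.
Ligand charges: 1×pyridine (neutral), 3×hydroxo (-1 each), 1×oxalato (-2 each); total -5. So Cr + (-5) = 2−, giving Cr = +3.
The complex ion is anionic, so chromium takes the -ate form chromate(III).

ammonium trihydroxooxalato(pyridine)chromate(III)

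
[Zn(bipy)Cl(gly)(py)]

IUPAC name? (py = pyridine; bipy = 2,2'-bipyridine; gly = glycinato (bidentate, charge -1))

(2,2'-bipyridine)chloro(glycinato)(pyridine)zinc(II)

There is no counter-ion, so the complex is neutral overall.
Ligand charges: 1×pyridine (neutral), 1×chloro (-1 each), 1×2,2'-bipyridine (neutral), 1×glycinato (-1 each); total -2. So Zn + (-2) = 0, giving Zn = +2.
Ligands are named alphabetically: bipyridine before chloro before glycinato before pyridine.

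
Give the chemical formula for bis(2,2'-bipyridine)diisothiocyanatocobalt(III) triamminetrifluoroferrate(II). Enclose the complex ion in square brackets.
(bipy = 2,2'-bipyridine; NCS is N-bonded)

[Co(bipy)2(NCS)2][FeF3(NH3)3]

Cation [Co…]: ligand charges -2, Co(III) ⇒ ion charge 1+.
Anion [Fe…]: ligand charges -3, Fe(II) ⇒ ion charge 1−.
One 1+ cation balances one 1− anion.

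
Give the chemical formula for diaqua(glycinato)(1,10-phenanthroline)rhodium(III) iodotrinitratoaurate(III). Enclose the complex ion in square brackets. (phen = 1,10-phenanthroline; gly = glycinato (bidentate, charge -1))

Cation [Rh…]: ligand charges -1, Rh(III) ⇒ ion charge 2+.
Anion [Au…]: ligand charges -4, Au(III) ⇒ ion charge 1−.
One 2+ cation requires 2 of the 1− anion.

[Rh(gly)(H2O)2(phen)][AuI(NO3)3]2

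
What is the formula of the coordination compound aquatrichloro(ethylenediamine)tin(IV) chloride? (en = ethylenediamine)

[SnCl3(en)(H2O)]Cl

Ligands: 1 ethylenediamine (en, neutral), 1 aqua (H2O, neutral), 3 chloro (Cl, -1). Ligand charge sum = -3.
With Sn in oxidation state +4, the complex ion is [Sn...]^1+.
Charge balance with chloride (-1) requires 1 complex ion per 1 chloride.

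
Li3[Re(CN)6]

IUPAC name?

lithium hexacyanorhenate(III)

The 3 lithium counter-ions carry a total charge of +3, so each complex ion is 3−.
Ligand charges: 6×cyano (-1 each); total -6. So Re + (-6) = 3−, giving Re = +3.
The complex ion is anionic, so rhenium takes the -ate form rhenate(III).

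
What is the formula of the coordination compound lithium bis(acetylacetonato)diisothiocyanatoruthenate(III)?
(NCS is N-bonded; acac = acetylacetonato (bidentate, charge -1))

Li[Ru(acac)2(NCS)2]

Ligands: 2 isothiocyanato (NCS, -1), 2 acetylacetonato (acac, -1). Ligand charge sum = -4.
With Ru in oxidation state +3, the complex ion is [Ru...]^1−.
Charge balance with lithium (+1) requires 1 complex ion per 1 lithium.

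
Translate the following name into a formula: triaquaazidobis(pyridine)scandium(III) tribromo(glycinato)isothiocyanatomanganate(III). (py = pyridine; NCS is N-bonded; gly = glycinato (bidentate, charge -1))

[Sc(H2O)3(N3)(py)2][MnBr3(gly)(NCS)]

Cation [Sc…]: ligand charges -1, Sc(III) ⇒ ion charge 2+.
Anion [Mn…]: ligand charges -5, Mn(III) ⇒ ion charge 2−.
One 2+ cation balances one 2− anion.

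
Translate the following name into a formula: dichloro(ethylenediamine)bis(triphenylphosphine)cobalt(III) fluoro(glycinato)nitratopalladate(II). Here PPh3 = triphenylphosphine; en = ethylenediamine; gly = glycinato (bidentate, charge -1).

[CoCl2(en)(PPh3)2][PdF(gly)(NO3)]

Cation [Co…]: ligand charges -2, Co(III) ⇒ ion charge 1+.
Anion [Pd…]: ligand charges -3, Pd(II) ⇒ ion charge 1−.
One 1+ cation balances one 1− anion.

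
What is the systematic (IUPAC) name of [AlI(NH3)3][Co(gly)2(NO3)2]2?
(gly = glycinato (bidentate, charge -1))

Both ions are complex: the cation is named first with the plain metal name, the anion second with the -ate form; each ion's ligands are alphabetised independently.
Aluminium is always +3 in its complexes; the cation's ligand charges sum to -1, so the complex cation is 2+.
With 2 anions per cation, each anion must be 2/2 = 1−.
Anion: ligand charges sum to -4; for the ion to be 1−, Co = +3.

triammineiodoaluminium(III) bis(glycinato)dinitratocobaltate(III)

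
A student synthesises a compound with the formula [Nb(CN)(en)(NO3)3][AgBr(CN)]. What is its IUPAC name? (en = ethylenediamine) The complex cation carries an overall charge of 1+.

Both ions are complex: the cation is named first with the plain metal name, the anion second with the -ate form; each ion's ligands are alphabetised independently.
The complex cation is given as 1+; its ligand charges sum to -4, so Nb = +5.
A 1:1 salt means the anion carries the equal and opposite charge, 1−.
Anion: ligand charges sum to -2; for the ion to be 1−, Ag = +1.

cyano(ethylenediamine)trinitratoniobium(V) bromocyanoargentate(I)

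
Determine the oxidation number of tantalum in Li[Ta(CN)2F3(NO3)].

+5

1 lithium outside the brackets (+1 each) → the complex ion is 1−.
Ligand charges: 1×NO3 = -1; 3×F = -3; 2×CN = -2; sum -6.
Ta + (-6) = 1− ⇒ Ta is +5.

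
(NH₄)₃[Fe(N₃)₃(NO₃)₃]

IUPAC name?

The 3 ammonium counter-ions carry a total charge of +3, so each complex ion is 3−.
Ligand charges: 3×nitrato (-1 each), 3×azido (-1 each); total -6. So Fe + (-6) = 3−, giving Fe = +3.
Ligands are named alphabetically: azido before nitrato.
The complex ion is anionic, so iron takes the -ate form ferrate(III).

ammonium triazidotrinitratoferrate(III)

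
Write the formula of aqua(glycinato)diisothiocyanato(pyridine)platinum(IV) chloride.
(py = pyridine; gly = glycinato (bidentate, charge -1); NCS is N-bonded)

[Pt(gly)(H2O)(NCS)2(py)]Cl

Ligands: 1 aqua (H2O, neutral), 1 pyridine (py, neutral), 1 glycinato (gly, -1), 2 isothiocyanato (NCS, -1). Ligand charge sum = -3.
With Pt in oxidation state +4, the complex ion is [Pt...]^1+.
Charge balance with chloride (-1) requires 1 complex ion per 1 chloride.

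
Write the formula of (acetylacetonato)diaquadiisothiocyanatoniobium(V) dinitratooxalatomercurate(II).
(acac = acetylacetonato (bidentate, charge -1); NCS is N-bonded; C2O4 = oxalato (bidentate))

Cation [Nb…]: ligand charges -3, Nb(V) ⇒ ion charge 2+.
Anion [Hg…]: ligand charges -4, Hg(II) ⇒ ion charge 2−.
One 2+ cation balances one 2− anion.

[Nb(acac)(H2O)2(NCS)2][Hg(C2O4)(NO3)2]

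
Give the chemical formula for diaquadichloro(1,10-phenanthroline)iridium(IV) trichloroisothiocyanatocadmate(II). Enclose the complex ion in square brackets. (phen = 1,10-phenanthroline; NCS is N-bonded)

Cation [Ir…]: ligand charges -2, Ir(IV) ⇒ ion charge 2+.
Anion [Cd…]: ligand charges -4, Cd(II) ⇒ ion charge 2−.
One 2+ cation balances one 2− anion.

[IrCl2(H2O)2(phen)][CdCl3(NCS)]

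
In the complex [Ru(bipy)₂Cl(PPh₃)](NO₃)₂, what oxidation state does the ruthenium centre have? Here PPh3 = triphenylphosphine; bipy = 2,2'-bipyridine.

+3

2 nitrate outside the brackets (-1 each) → the complex ion is 2+.
Ligand charges: 1×PPh3 neutral; 2×bipy neutral; 1×Cl = -1; sum -1.
Ru + (-1) = 2+ ⇒ Ru is +3.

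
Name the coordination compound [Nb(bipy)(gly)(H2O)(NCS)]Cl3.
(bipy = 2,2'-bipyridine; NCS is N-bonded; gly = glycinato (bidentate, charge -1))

aqua(2,2'-bipyridine)(glycinato)isothiocyanatoniobium(V) chloride

The 3 chloride counter-ions carry a total charge of -3, so each complex ion is 3+.
Ligand charges: 1×2,2'-bipyridine (neutral), 1×isothiocyanato (-1 each), 1×glycinato (-1 each), 1×aqua (neutral); total -2. So Nb + (-2) = 3+, giving Nb = +5.
Ligands are named alphabetically: aqua before bipyridine before glycinato before isothiocyanato.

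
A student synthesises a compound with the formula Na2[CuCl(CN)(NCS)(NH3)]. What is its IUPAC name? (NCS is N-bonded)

sodium amminechlorocyanoisothiocyanatocuprate(I)

The 2 sodium counter-ions carry a total charge of +2, so each complex ion is 2−.
Ligand charges: 1×cyano (-1 each), 1×isothiocyanato (-1 each), 1×ammine (neutral), 1×chloro (-1 each); total -3. So Cu + (-3) = 2−, giving Cu = +1.
Ligands are named alphabetically: ammine before chloro before cyano before isothiocyanato.
The complex ion is anionic, so copper takes the -ate form cuprate(I).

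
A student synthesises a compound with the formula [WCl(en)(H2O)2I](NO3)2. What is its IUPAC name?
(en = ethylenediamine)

diaquachloro(ethylenediamine)iodotungsten(IV) nitrate

The 2 nitrate counter-ions carry a total charge of -2, so each complex ion is 2+.
Ligand charges: 1×ethylenediamine (neutral), 2×aqua (neutral), 1×iodo (-1 each), 1×chloro (-1 each); total -2. So W + (-2) = 2+, giving W = +4.
Ligands are named alphabetically: aqua before chloro before ethylenediamine before iodo.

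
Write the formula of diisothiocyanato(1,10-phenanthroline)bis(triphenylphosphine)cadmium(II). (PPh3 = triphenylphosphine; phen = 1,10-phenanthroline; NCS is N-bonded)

[Cd(NCS)2(phen)(PPh3)2]

Ligands: 2 triphenylphosphine (PPh3, neutral), 1 1,10-phenanthroline (phen, neutral), 2 isothiocyanato (NCS, -1). Ligand charge sum = -2.
With Cd in oxidation state +2, the complex ion is [Cd...].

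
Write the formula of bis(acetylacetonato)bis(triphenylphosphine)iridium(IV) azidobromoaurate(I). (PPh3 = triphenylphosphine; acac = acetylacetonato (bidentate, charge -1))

Cation [Ir…]: ligand charges -2, Ir(IV) ⇒ ion charge 2+.
Anion [Au…]: ligand charges -2, Au(I) ⇒ ion charge 1−.

[Ir(acac)2(PPh3)2][AuBr(N3)]2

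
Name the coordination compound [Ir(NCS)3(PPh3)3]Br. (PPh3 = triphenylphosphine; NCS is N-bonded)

triisothiocyanatotris(triphenylphosphine)iridium(IV) bromide

The 1 bromide counter-ion carries a total charge of -1, so each complex ion is 1+.
Ligand charges: 3×triphenylphosphine (neutral), 3×isothiocyanato (-1 each); total -3. So Ir + (-3) = 1+, giving Ir = +4.
Ligands are named alphabetically: isothiocyanato before triphenylphosphine.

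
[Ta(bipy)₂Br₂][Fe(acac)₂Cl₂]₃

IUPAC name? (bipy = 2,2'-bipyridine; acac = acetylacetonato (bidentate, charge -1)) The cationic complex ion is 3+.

bis(2,2'-bipyridine)dibromotantalum(V) bis(acetylacetonato)dichloroferrate(III)

Both ions are complex: the cation is named first with the plain metal name, the anion second with the -ate form; each ion's ligands are alphabetised independently.
The complex cation is given as 3+; its ligand charges sum to -2, so Ta = +5.
With 3 anions per cation, each anion must be 3/3 = 1−.
Anion: ligand charges sum to -4; for the ion to be 1−, Fe = +3.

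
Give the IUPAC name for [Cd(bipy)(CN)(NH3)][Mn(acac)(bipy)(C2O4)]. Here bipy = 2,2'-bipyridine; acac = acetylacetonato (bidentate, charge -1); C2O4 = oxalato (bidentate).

Both ions are complex: the cation is named first with the plain metal name, the anion second with the -ate form; each ion's ligands are alphabetised independently.
Cadmium is always +2 in its complexes; the cation's ligand charges sum to -1, so the complex cation is 1+.
A 1:1 salt means the anion carries the equal and opposite charge, 1−.
Anion: ligand charges sum to -3; for the ion to be 1−, Mn = +2.

ammine(2,2'-bipyridine)cyanocadmium(II) (acetylacetonato)(2,2'-bipyridine)oxalatomanganate(II)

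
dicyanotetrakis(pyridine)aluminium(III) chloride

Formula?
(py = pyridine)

Ligands: 2 cyano (CN, -1), 4 pyridine (py, neutral). Ligand charge sum = -2.
With Al in oxidation state +3, the complex ion is [Al...]^1+.
Charge balance with chloride (-1) requires 1 complex ion per 1 chloride.

[Al(CN)2(py)4]Cl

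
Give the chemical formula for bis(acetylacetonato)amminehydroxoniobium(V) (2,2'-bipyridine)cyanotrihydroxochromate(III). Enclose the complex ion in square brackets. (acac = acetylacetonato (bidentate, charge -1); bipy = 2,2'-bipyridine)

Cation [Nb…]: ligand charges -3, Nb(V) ⇒ ion charge 2+.
Anion [Cr…]: ligand charges -4, Cr(III) ⇒ ion charge 1−.

[Nb(acac)2(NH3)(OH)][Cr(bipy)(CN)(OH)3]2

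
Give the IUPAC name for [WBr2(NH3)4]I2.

tetraamminedibromotungsten(IV) iodide

The 2 iodide counter-ions carry a total charge of -2, so each complex ion is 2+.
Ligand charges: 2×bromo (-1 each), 4×ammine (neutral); total -2. So W + (-2) = 2+, giving W = +4.
Ligands are named alphabetically: ammine before bromo.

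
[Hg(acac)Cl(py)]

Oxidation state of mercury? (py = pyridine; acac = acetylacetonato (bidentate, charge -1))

No counter-ion: the bracketed complex is neutral.
Ligand charges: 1×py neutral; 1×Cl = -1; 1×acac = -1; sum -2.
Hg + (-2) = 0 ⇒ Hg is +2.

+2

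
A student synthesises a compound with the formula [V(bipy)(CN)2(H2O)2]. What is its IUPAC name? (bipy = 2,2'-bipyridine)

There is no counter-ion, so the complex is neutral overall.
Ligand charges: 1×2,2'-bipyridine (neutral), 2×aqua (neutral), 2×cyano (-1 each); total -2. So V + (-2) = 0, giving V = +2.
Ligands are named alphabetically: aqua before bipyridine before cyano.

diaqua(2,2'-bipyridine)dicyanovanadium(II)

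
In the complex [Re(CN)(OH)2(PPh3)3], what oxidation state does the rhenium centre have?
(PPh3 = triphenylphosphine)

No counter-ion: the bracketed complex is neutral.
Ligand charges: 1×CN = -1; 3×PPh3 neutral; 2×OH = -2; sum -3.
Re + (-3) = 0 ⇒ Re is +3.

+3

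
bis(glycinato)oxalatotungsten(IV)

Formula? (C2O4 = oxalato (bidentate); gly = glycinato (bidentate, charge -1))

Ligands: 1 oxalato (C2O4, -2), 2 glycinato (gly, -1). Ligand charge sum = -4.
With W in oxidation state +4, the complex ion is [W...].

[W(C2O4)(gly)2]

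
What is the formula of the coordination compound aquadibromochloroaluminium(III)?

Ligands: 2 bromo (Br, -1), 1 chloro (Cl, -1), 1 aqua (H2O, neutral). Ligand charge sum = -3.
With Al in oxidation state +3, the complex ion is [Al...].

[AlBr2Cl(H2O)]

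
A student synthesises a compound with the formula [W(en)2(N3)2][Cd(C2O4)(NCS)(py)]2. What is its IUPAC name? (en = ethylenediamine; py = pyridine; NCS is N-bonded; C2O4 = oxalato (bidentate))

diazidobis(ethylenediamine)tungsten(IV) isothiocyanatooxalato(pyridine)cadmate(II)

Cadmium is always +2 in its complexes; the anion's ligand charges sum to -3, so the complex anion is 1−.
With 2 anions per cation, the cation must be 2×1 = 2+.
Cation: ligand charges sum to -2; for the ion to be 2+, W = +4.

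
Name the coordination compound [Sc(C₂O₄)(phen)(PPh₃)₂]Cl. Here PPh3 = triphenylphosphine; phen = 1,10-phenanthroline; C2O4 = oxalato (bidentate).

oxalato(1,10-phenanthroline)bis(triphenylphosphine)scandium(III) chloride

The 1 chloride counter-ion carries a total charge of -1, so each complex ion is 1+.
Ligand charges: 2×triphenylphosphine (neutral), 1×1,10-phenanthroline (neutral), 1×oxalato (-2 each); total -2. So Sc + (-2) = 1+, giving Sc = +3.
Ligands are named alphabetically: oxalato before phenanthroline before triphenylphosphine.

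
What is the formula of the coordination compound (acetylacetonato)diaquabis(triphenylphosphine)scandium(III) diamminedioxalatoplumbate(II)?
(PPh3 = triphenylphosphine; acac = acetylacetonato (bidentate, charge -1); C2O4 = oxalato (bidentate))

[Sc(acac)(H2O)2(PPh3)2][Pb(C2O4)2(NH3)2]

Cation [Sc…]: ligand charges -1, Sc(III) ⇒ ion charge 2+.
Anion [Pb…]: ligand charges -4, Pb(II) ⇒ ion charge 2−.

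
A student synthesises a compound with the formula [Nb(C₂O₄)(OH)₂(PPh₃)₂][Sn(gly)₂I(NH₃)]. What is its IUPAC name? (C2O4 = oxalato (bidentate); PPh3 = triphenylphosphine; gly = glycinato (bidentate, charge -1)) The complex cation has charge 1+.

The complex cation is given as 1+; its ligand charges sum to -4, so Nb = +5.
A 1:1 salt means the anion carries the equal and opposite charge, 1−.
Anion: ligand charges sum to -3; for the ion to be 1−, Sn = +2.

dihydroxooxalatobis(triphenylphosphine)niobium(V) amminebis(glycinato)iodostannate(II)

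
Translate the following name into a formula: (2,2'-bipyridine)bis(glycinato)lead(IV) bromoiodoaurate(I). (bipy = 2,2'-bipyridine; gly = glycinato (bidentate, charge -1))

Cation [Pb…]: ligand charges -2, Pb(IV) ⇒ ion charge 2+.
Anion [Au…]: ligand charges -2, Au(I) ⇒ ion charge 1−.
One 2+ cation requires 2 of the 1− anion.

[Pb(bipy)(gly)2][AuBrI]2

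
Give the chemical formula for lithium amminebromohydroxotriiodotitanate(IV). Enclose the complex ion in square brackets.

Li[TiBrI3(NH3)(OH)]

Ligands: 3 iodo (I, -1), 1 bromo (Br, -1), 1 ammine (NH3, neutral), 1 hydroxo (OH, -1). Ligand charge sum = -5.
With Ti in oxidation state +4, the complex ion is [Ti...]^1−.
Charge balance with lithium (+1) requires 1 complex ion per 1 lithium.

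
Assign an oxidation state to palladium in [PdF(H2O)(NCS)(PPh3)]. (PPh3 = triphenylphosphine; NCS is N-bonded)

No counter-ion: the bracketed complex is neutral.
Ligand charges: 1×H2O neutral; 1×PPh3 neutral; 1×F = -1; 1×NCS = -1; sum -2.
Pd + (-2) = 0 ⇒ Pd is +2.

+2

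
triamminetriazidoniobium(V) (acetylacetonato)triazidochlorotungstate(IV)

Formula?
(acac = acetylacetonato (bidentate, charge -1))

Cation [Nb…]: ligand charges -3, Nb(V) ⇒ ion charge 2+.
Anion [W…]: ligand charges -5, W(IV) ⇒ ion charge 1−.

[Nb(N3)3(NH3)3][W(acac)Cl(N3)3]2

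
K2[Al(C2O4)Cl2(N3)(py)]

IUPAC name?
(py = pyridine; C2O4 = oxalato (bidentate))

The 2 potassium counter-ions carry a total charge of +2, so each complex ion is 2−.
Ligand charges: 1×pyridine (neutral), 1×azido (-1 each), 2×chloro (-1 each), 1×oxalato (-2 each); total -5. So Al + (-5) = 2−, giving Al = +3.
Ligands are named alphabetically: azido before chloro before oxalato before pyridine.
The complex ion is anionic, so aluminium takes the -ate form aluminate(III).

potassium azidodichlorooxalato(pyridine)aluminate(III)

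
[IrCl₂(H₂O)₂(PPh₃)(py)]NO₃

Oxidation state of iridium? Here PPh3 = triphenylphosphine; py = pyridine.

+3

1 nitrate outside the brackets (-1 each) → the complex ion is 1+.
Ligand charges: 1×PPh3 neutral; 2×Cl = -2; 1×py neutral; 2×H2O neutral; sum -2.
Ir + (-2) = 1+ ⇒ Ir is +3.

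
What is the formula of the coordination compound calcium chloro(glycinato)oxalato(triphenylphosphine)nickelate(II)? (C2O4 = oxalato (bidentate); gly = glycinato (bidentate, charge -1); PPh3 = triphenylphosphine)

Ca[Ni(C2O4)Cl(gly)(PPh3)]

Ligands: 1 oxalato (C2O4, -2), 1 glycinato (gly, -1), 1 triphenylphosphine (PPh3, neutral), 1 chloro (Cl, -1). Ligand charge sum = -4.
Charge balance with calcium (+2) requires 1 complex ion per 1 calcium.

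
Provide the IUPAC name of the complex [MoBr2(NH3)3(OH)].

There is no counter-ion, so the complex is neutral overall.
Ligand charges: 1×hydroxo (-1 each), 3×ammine (neutral), 2×bromo (-1 each); total -3. So Mo + (-3) = 0, giving Mo = +3.
Ligands are named alphabetically: ammine before bromo before hydroxo.

triamminedibromohydroxomolybdenum(III)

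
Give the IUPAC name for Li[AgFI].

The 1 lithium counter-ion carries a total charge of +1, so each complex ion is 1−.
Ligand charges: 1×iodo (-1 each), 1×fluoro (-1 each); total -2. So Ag + (-2) = 1−, giving Ag = +1.
Ligands are named alphabetically: fluoro before iodo.
The complex ion is anionic, so silver takes the -ate form argentate(I).

lithium fluoroiodoargentate(I)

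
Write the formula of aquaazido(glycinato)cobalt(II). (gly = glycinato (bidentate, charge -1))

Ligands: 1 glycinato (gly, -1), 1 aqua (H2O, neutral), 1 azido (N3, -1). Ligand charge sum = -2.
With Co in oxidation state +2, the complex ion is [Co...].

[Co(gly)(H2O)(N3)]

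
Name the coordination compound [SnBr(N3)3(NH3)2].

diamminetriazidobromotin(IV)

There is no counter-ion, so the complex is neutral overall.
Ligand charges: 1×bromo (-1 each), 3×azido (-1 each), 2×ammine (neutral); total -4. So Sn + (-4) = 0, giving Sn = +4.
Ligands are named alphabetically: ammine before azido before bromo.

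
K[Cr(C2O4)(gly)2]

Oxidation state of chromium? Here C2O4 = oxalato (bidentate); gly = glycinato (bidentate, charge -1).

+3

1 potassium outside the brackets (+1 each) → the complex ion is 1−.
Ligand charges: 1×C2O4 = -2; 2×gly = -2; sum -4.
Cr + (-4) = 1− ⇒ Cr is +3.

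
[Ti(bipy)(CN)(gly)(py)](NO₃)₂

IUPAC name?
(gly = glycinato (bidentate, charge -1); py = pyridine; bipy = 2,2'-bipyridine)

(2,2'-bipyridine)cyano(glycinato)(pyridine)titanium(IV) nitrate

The 2 nitrate counter-ions carry a total charge of -2, so each complex ion is 2+.
Ligand charges: 1×glycinato (-1 each), 1×pyridine (neutral), 1×2,2'-bipyridine (neutral), 1×cyano (-1 each); total -2. So Ti + (-2) = 2+, giving Ti = +4.
Ligands are named alphabetically: bipyridine before cyano before glycinato before pyridine.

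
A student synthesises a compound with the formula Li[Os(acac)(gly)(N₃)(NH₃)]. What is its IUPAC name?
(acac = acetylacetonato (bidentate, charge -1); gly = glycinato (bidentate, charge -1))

The 1 lithium counter-ion carries a total charge of +1, so each complex ion is 1−.
Ligand charges: 1×acetylacetonato (-1 each), 1×azido (-1 each), 1×ammine (neutral), 1×glycinato (-1 each); total -3. So Os + (-3) = 1−, giving Os = +2.
Ligands are named alphabetically: acetylacetonato before ammine before azido before glycinato.
The complex ion is anionic, so osmium takes the -ate form osmate(II).

lithium (acetylacetonato)ammineazido(glycinato)osmate(II)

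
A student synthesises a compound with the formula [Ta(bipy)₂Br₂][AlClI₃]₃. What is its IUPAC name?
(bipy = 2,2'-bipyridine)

bis(2,2'-bipyridine)dibromotantalum(V) chlorotriiodoaluminate(III)

Aluminium is always +3 in its complexes; the anion's ligand charges sum to -4, so the complex anion is 1−.
With 3 anions per cation, the cation must be 3×1 = 3+.
Cation: ligand charges sum to -2; for the ion to be 3+, Ta = +5.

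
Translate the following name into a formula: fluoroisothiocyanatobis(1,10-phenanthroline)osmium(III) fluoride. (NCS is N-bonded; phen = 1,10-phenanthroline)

[OsF(NCS)(phen)2]F

Ligands: 1 isothiocyanato (NCS, -1), 2 1,10-phenanthroline (phen, neutral), 1 fluoro (F, -1). Ligand charge sum = -2.
Charge balance with fluoride (-1) requires 1 complex ion per 1 fluoride.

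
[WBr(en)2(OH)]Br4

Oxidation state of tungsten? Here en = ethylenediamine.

+6

4 bromide outside the brackets (-1 each) → the complex ion is 4+.
Ligand charges: 1×OH = -1; 1×Br = -1; 2×en neutral; sum -2.
W + (-2) = 4+ ⇒ W is +6.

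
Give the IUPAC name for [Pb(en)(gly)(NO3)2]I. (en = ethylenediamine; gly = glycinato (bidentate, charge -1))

The 1 iodide counter-ion carries a total charge of -1, so each complex ion is 1+.
Ligand charges: 2×nitrato (-1 each), 1×ethylenediamine (neutral), 1×glycinato (-1 each); total -3. So Pb + (-3) = 1+, giving Pb = +4.
Ligands are named alphabetically: ethylenediamine before glycinato before nitrato.

(ethylenediamine)(glycinato)dinitratolead(IV) iodide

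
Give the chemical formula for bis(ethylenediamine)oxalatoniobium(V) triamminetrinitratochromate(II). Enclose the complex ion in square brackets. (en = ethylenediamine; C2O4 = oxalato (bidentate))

[Nb(C2O4)(en)2][Cr(NH3)3(NO3)3]3

Cation [Nb…]: ligand charges -2, Nb(V) ⇒ ion charge 3+.
Anion [Cr…]: ligand charges -3, Cr(II) ⇒ ion charge 1−.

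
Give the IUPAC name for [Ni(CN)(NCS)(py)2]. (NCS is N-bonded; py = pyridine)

cyanoisothiocyanatobis(pyridine)nickel(II)

There is no counter-ion, so the complex is neutral overall.
Ligand charges: 1×isothiocyanato (-1 each), 2×pyridine (neutral), 1×cyano (-1 each); total -2. So Ni + (-2) = 0, giving Ni = +2.
Ligands are named alphabetically: cyano before isothiocyanato before pyridine.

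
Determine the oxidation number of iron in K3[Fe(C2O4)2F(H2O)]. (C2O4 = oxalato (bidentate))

3 potassium outside the brackets (+1 each) → the complex ion is 3−.
Ligand charges: 1×F = -1; 2×C2O4 = -4; 1×H2O neutral; sum -5.
Fe + (-5) = 3− ⇒ Fe is +2.

+2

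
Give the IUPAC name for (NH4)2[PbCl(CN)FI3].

ammonium chlorocyanofluorotriiodoplumbate(IV)

The 2 ammonium counter-ions carry a total charge of +2, so each complex ion is 2−.
Ligand charges: 1×cyano (-1 each), 1×chloro (-1 each), 1×fluoro (-1 each), 3×iodo (-1 each); total -6. So Pb + (-6) = 2−, giving Pb = +4.
Ligands are named alphabetically: chloro before cyano before fluoro before iodo.
The complex ion is anionic, so lead takes the -ate form plumbate(IV).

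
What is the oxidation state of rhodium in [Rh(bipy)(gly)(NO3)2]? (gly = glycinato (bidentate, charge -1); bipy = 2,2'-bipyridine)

No counter-ion: the bracketed complex is neutral.
Ligand charges: 2×NO3 = -2; 1×gly = -1; 1×bipy neutral; sum -3.
Rh + (-3) = 0 ⇒ Rh is +3.

+3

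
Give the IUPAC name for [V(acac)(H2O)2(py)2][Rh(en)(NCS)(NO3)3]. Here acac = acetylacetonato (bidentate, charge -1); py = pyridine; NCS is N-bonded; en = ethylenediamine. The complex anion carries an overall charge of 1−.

The complex anion is given as 1−; its ligand charges sum to -4, so Rh = +3.
A 1:1 salt means the cation carries the equal and opposite charge, 1+.
Cation: ligand charges sum to -1; for the ion to be 1+, V = +2.

(acetylacetonato)diaquabis(pyridine)vanadium(II) (ethylenediamine)isothiocyanatotrinitratorhodate(III)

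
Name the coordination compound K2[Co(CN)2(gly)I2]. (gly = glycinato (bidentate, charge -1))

potassium dicyano(glycinato)diiodocobaltate(III)

The 2 potassium counter-ions carry a total charge of +2, so each complex ion is 2−.
Ligand charges: 2×cyano (-1 each), 1×glycinato (-1 each), 2×iodo (-1 each); total -5. So Co + (-5) = 2−, giving Co = +3.
The complex ion is anionic, so cobalt takes the -ate form cobaltate(III).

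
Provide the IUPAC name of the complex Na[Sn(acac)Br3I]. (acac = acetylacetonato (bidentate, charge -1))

The 1 sodium counter-ion carries a total charge of +1, so each complex ion is 1−.
Ligand charges: 3×bromo (-1 each), 1×acetylacetonato (-1 each), 1×iodo (-1 each); total -5. So Sn + (-5) = 1−, giving Sn = +4.
The complex ion is anionic, so tin takes the -ate form stannate(IV).

sodium (acetylacetonato)tribromoiodostannate(IV)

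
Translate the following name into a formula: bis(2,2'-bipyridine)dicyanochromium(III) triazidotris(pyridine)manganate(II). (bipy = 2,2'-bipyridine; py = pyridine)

[Cr(bipy)2(CN)2][Mn(N3)3(py)3]

Cation [Cr…]: ligand charges -2, Cr(III) ⇒ ion charge 1+.
Anion [Mn…]: ligand charges -3, Mn(II) ⇒ ion charge 1−.
One 1+ cation balances one 1− anion.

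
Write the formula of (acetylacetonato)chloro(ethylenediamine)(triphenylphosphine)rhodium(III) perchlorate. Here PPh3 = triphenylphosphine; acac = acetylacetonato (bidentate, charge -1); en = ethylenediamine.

Ligands: 1 triphenylphosphine (PPh3, neutral), 1 acetylacetonato (acac, -1), 1 chloro (Cl, -1), 1 ethylenediamine (en, neutral). Ligand charge sum = -2.
With Rh in oxidation state +3, the complex ion is [Rh...]^1+.
Charge balance with perchlorate (-1) requires 1 complex ion per 1 perchlorate.

[Rh(acac)Cl(en)(PPh3)]ClO4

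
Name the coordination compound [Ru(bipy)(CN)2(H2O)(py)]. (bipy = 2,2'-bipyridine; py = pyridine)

There is no counter-ion, so the complex is neutral overall.
Ligand charges: 1×2,2'-bipyridine (neutral), 1×pyridine (neutral), 2×cyano (-1 each), 1×aqua (neutral); total -2. So Ru + (-2) = 0, giving Ru = +2.
Ligands are named alphabetically: aqua before bipyridine before cyano before pyridine.

aqua(2,2'-bipyridine)dicyano(pyridine)ruthenium(II)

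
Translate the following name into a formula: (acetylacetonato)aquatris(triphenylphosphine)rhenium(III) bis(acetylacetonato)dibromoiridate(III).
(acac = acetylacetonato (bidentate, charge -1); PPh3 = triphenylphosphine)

[Re(acac)(H2O)(PPh3)3][Ir(acac)2Br2]2

Cation [Re…]: ligand charges -1, Re(III) ⇒ ion charge 2+.
Anion [Ir…]: ligand charges -4, Ir(III) ⇒ ion charge 1−.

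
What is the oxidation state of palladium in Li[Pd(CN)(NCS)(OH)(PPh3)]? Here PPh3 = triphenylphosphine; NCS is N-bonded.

1 lithium outside the brackets (+1 each) → the complex ion is 1−.
Ligand charges: 1×PPh3 neutral; 1×OH = -1; 1×NCS = -1; 1×CN = -1; sum -3.
Pd + (-3) = 1− ⇒ Pd is +2.

+2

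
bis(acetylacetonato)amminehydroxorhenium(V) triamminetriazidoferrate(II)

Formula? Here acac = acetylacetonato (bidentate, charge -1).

[Re(acac)2(NH3)(OH)][Fe(N3)3(NH3)3]2

Cation [Re…]: ligand charges -3, Re(V) ⇒ ion charge 2+.
Anion [Fe…]: ligand charges -3, Fe(II) ⇒ ion charge 1−.
One 2+ cation requires 2 of the 1− anion.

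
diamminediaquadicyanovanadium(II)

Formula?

[V(CN)2(H2O)2(NH3)2]

Ligands: 2 cyano (CN, -1), 2 aqua (H2O, neutral), 2 ammine (NH3, neutral). Ligand charge sum = -2.
With V in oxidation state +2, the complex ion is [V...].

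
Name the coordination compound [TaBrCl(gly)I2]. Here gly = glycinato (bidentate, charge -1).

bromochloro(glycinato)diiodotantalum(V)

There is no counter-ion, so the complex is neutral overall.
Ligand charges: 1×chloro (-1 each), 1×glycinato (-1 each), 1×bromo (-1 each), 2×iodo (-1 each); total -5. So Ta + (-5) = 0, giving Ta = +5.
Ligands are named alphabetically: bromo before chloro before glycinato before iodo.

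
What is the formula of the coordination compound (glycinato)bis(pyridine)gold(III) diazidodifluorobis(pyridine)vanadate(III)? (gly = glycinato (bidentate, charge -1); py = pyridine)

[Au(gly)(py)2][VF2(N3)2(py)2]2

Cation [Au…]: ligand charges -1, Au(III) ⇒ ion charge 2+.
Anion [V…]: ligand charges -4, V(III) ⇒ ion charge 1−.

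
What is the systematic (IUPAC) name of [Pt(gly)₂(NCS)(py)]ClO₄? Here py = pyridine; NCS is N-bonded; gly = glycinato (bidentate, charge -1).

bis(glycinato)isothiocyanato(pyridine)platinum(IV) perchlorate

The 1 perchlorate counter-ion carries a total charge of -1, so each complex ion is 1+.
Ligand charges: 1×pyridine (neutral), 1×isothiocyanato (-1 each), 2×glycinato (-1 each); total -3. So Pt + (-3) = 1+, giving Pt = +4.
Ligands are named alphabetically: glycinato before isothiocyanato before pyridine.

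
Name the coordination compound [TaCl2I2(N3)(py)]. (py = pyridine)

azidodichlorodiiodo(pyridine)tantalum(V)

There is no counter-ion, so the complex is neutral overall.
Ligand charges: 1×pyridine (neutral), 1×azido (-1 each), 2×chloro (-1 each), 2×iodo (-1 each); total -5. So Ta + (-5) = 0, giving Ta = +5.
Ligands are named alphabetically: azido before chloro before iodo before pyridine.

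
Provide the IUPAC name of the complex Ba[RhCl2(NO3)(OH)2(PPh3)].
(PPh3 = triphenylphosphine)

barium dichlorodihydroxonitrato(triphenylphosphine)rhodate(III)

The 1 barium counter-ion carries a total charge of +2, so each complex ion is 2−.
Ligand charges: 1×triphenylphosphine (neutral), 1×nitrato (-1 each), 2×chloro (-1 each), 2×hydroxo (-1 each); total -5. So Rh + (-5) = 2−, giving Rh = +3.
Ligands are named alphabetically: chloro before hydroxo before nitrato before triphenylphosphine.
The complex ion is anionic, so rhodium takes the -ate form rhodate(III).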